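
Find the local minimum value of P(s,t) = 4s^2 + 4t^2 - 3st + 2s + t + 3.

∂P/∂s = 8s - 3t + 2 = 0 and ∂P/∂t = -3s + 8t + 1 = 0, so (s, t) = (-19/55, -14/55).
The Hessian has P_{ss} = 8, P_{tt} = 8, P_{st} = -3, giving D = 55 > 0 with P_{ss} > 0, so the point is a local minimum.
P(-19/55, -14/55) = 139/55.

139/55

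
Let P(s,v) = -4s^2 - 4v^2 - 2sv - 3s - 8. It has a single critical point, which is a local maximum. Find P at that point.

∂P/∂s = -8s - 2v - 3 = 0 and ∂P/∂v = -2s - 8v = 0, so (s, v) = (-2/5, 1/10).
The Hessian has P_{ss} = -8, P_{vv} = -8, P_{sv} = -2, giving D = 60 > 0 with P_{ss} < 0, so the point is a local maximum.
P(-2/5, 1/10) = -37/5.

-37/5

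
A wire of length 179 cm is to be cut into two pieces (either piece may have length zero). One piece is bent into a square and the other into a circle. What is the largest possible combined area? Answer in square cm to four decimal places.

2549.7418

Let x be the length used for the square. Square side x/4; circle radius (179−x)/(2π).
A(x) = (x/4)² + π·((179−x)/(2π))² = x²/16 + (179−x)²/(4π) for 0 ≤ x ≤ 179. A'(x) = x/8 − (179−x)/(2π) = 0 gives x = 4·179/(π+4) ≈ 100.2577.
A'' > 0, so the interior critical point is a minimum; the maximum is at an endpoint. A(0) = 2549.7418 and A(179) = 2002.5625, so the largest area is 2549.7418.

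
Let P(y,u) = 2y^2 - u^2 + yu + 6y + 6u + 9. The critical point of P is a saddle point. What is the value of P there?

9

∂P/∂y = 4y + u + 6 = 0 and ∂P/∂u = y - 2u + 6 = 0, so (y, u) = (-2, 2).
The Hessian has P_{yy} = 4, P_{uu} = -2, P_{yu} = 1, giving D = -9 < 0, so the point is a saddle point.
P(-2, 2) = 9.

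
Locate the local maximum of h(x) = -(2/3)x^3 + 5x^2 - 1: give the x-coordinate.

5

h'(x) = -2x^2 + 10x. Setting h'(x) = 0 gives x ∈ {0, 5}.
Second-derivative test with h''(x) = -4x + 10: h''(0) = 10 > 0 ⇒ local minimum; h''(5) = -10 < 0 ⇒ local maximum.
Thus h has its local maximum at x = 5, with value 122/3.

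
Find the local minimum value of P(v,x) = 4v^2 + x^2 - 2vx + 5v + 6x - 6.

∂P/∂v = 8v - 2x + 5 = 0 and ∂P/∂x = -2v + 2x + 6 = 0, so (v, x) = (-11/6, -29/6).
The Hessian has P_{vv} = 8, P_{xx} = 2, P_{vx} = -2, giving D = 12 > 0 with P_{vv} > 0, so the point is a local minimum.
P(-11/6, -29/6) = -301/12.

-301/12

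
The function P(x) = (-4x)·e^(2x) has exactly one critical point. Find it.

-1/2

By the product rule, P'(x) = (-8x - 4)·e^(2x). Since e^(2x) > 0, the only critical point is x = -1/2.
P''(-1/2) has the same sign as -8 < 0, so this is a local maximum.
P(-1/2) = (2)·e^(-1) ≈ 0.7358.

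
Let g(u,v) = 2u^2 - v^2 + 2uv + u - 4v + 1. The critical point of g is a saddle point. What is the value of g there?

17/4

∂g/∂u = 4u + 2v + 1 = 0 and ∂g/∂v = 2u - 2v - 4 = 0, so (u, v) = (1/2, -3/2).
The Hessian has g_{uu} = 4, g_{vv} = -2, g_{uv} = 2, giving D = -12 < 0, so the point is a saddle point.
g(1/2, -3/2) = 17/4.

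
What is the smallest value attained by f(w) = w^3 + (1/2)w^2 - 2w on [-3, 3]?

-33/2

f'(w) = 3w^2 + w - 2, which vanishes at w = -1 and w = 2/3.
Compare values at every candidate in [-3, 3]: f(-3) = -33/2; f(-1) = 3/2; f(2/3) = -22/27; f(3) = 51/2.
The minimum over the interval is -33/2, attained at w = -3.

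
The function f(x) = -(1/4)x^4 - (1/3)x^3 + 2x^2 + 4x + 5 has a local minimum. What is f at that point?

37/12

f'(x) = -x^3 - x^2 + 4x + 4 = 0 at x = -2, -1, 2.
f''(x) = -3x^2 - 2x + 4. f''(-2) = -4 < 0 ⇒ local maximum; f''(-1) = 3 > 0 ⇒ local minimum; f''(2) = -12 < 0 ⇒ local maximum.
So the local minimum value is f(-1) = 37/12.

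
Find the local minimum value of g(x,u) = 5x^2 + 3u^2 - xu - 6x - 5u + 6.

∂g/∂x = 10x - u - 6 = 0 and ∂g/∂u = -x + 6u - 5 = 0, so (x, u) = (41/59, 56/59).
The Hessian has g_{xx} = 10, g_{uu} = 6, g_{xu} = -1, giving D = 59 > 0 with g_{xx} > 0, so the point is a local minimum.
g(41/59, 56/59) = 91/59.

91/59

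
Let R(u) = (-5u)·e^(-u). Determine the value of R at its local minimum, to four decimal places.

Differentiating with the product rule gives R'(u) = (5u - 5)·e^(-u). Since e^(-u) > 0, the only critical point is u = 1.
R''(1) has the same sign as 5 > 0, so this is a local minimum.
R(1) = (-5)·e^(-1) ≈ -1.8394.

-1.8394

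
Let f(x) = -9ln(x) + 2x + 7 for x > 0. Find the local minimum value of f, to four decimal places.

2.4633

f'(x) = -9/x + 2 = 0 gives x = 9/2.
f''(x) = 9/x², which is positive for x > 0, so this is a local minimum.
f(9/2) = -9·ln(9/2) + 9 + 7 ≈ 2.4633.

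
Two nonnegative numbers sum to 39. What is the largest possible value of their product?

1521/4

With x + y = 39, the product is P(x) = x(39 − x).
P'(x) = 39 − 2x = 0 gives x = 39/2; P'' = −2 < 0, so this is the maximum.
P = 39/2·39/2 = 1521/4.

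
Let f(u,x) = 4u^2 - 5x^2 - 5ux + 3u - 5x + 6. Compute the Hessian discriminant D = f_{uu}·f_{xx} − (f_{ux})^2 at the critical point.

∂f/∂u = 8u - 5x + 3 = 0 and ∂f/∂x = -5u - 10x - 5 = 0, so (u, x) = (-11/21, -5/21).
The Hessian has f_{uu} = 8, f_{xx} = -10, f_{ux} = -5, giving D = -105 < 0, so the point is a saddle point.
D = (8)·(-10) − (-5)^2 = -105.

-105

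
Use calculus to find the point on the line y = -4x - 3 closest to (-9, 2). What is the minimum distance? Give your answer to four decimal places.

Minimize D(x)^2 = (x + 9)^2 + (-4x - 5)^2.
d/dx[D^2] = 2(x + 9) + 2·(-4)·(-4x - 5) = 0 ⇒ x = -29/17.
Then y = 65/17 and the distance is √(961/17) ≈ 7.5186.

7.5186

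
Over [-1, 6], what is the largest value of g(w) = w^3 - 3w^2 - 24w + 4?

24

Differentiating, g'(w) = 3w^2 - 6w - 24; whose only zero in [-1, 6] is w = 4.
Candidates: g(-1) = 24; g(4) = -76; g(6) = -32.
Hence the absolute maximum is 24 at w = -1.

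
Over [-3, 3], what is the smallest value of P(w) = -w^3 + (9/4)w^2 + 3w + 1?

3/16

P'(w) = -3w^2 + (9/2)w + 3, which vanishes at w = -1/2 and w = 2.
Candidates: P(-3) = 157/4,  P(-1/2) = 3/16,  P(2) = 8,  P(3) = 13/4.
Hence the absolute minimum is 3/16 at w = -1/2.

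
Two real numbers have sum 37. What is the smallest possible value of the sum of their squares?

1369/2

With a + b = 37, a^2 + b^2 = a^2 + (37 − a)^2.
The derivative 2a − 2(37 − a) = 4a − 74 vanishes at a = 37/2; second derivative 4 > 0, a minimum.
The minimum is 2·(37/2)^2 = 1369/2.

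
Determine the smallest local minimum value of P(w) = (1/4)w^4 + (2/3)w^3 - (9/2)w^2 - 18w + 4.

P'(w) = w^3 + 2w^2 - 9w - 18. Setting P'(w) = 0 gives w ∈ {-3, -2, 3}.
P''(w) = 3w^2 + 4w - 9. P''(-3) = 6 > 0 ⇒ local minimum; P''(-2) = -5 < 0 ⇒ local maximum; P''(3) = 30 > 0 ⇒ local minimum.
Thus P has its smallest local minimum at w = 3, with value -209/4.

-209/4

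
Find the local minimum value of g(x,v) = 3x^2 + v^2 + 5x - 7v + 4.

∂g/∂x = 6x + 5 = 0 and ∂g/∂v = 2v - 7 = 0, so (x, v) = (-5/6, 7/2).
The Hessian has g_{xx} = 6, g_{vv} = 2, g_{xv} = 0, giving D = 12 > 0 with g_{xx} > 0, so the point is a local minimum.
g(-5/6, 7/2) = -31/3.

-31/3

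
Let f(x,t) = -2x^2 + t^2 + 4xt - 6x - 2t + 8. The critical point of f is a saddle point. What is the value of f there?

∂f/∂x = -4x + 4t - 6 = 0 and ∂f/∂t = 4x + 2t - 2 = 0, so (x, t) = (-1/6, 4/3).
The Hessian has f_{xx} = -4, f_{tt} = 2, f_{xt} = 4, giving D = -24 < 0, so the point is a saddle point.
f(-1/6, 4/3) = 43/6.

43/6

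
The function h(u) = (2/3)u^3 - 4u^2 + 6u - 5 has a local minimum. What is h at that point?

h'(u) = 2u^2 - 8u + 6 = 0 at u = 1, 3.
Since h''(u) = 4u - 8, we get h''(1) = -4 < 0 ⇒ local maximum; h''(3) = 4 > 0 ⇒ local minimum.
So the local minimum value is h(3) = -5.

-5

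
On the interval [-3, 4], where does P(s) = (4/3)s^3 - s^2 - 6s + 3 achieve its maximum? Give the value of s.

P'(s) = 4s^2 - 2s - 6, which vanishes at s = -1 and s = 3/2.
Candidates: P(-3) = -24,  P(-1) = 20/3,  P(3/2) = -15/4,  P(4) = 145/3.
The maximum over the interval is 145/3, attained at s = 4.

4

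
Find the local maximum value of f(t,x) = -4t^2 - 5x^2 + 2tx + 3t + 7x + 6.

739/76

∂f/∂t = -8t + 2x + 3 = 0 and ∂f/∂x = 2t - 10x + 7 = 0, so (t, x) = (11/19, 31/38).
The Hessian has f_{tt} = -8, f_{xx} = -10, f_{tx} = 2, giving D = 76 > 0 with f_{tt} < 0, so the point is a local maximum.
f(11/19, 31/38) = 739/76.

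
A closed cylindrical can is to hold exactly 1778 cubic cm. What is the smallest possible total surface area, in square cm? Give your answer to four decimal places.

812.4607

With radius r and height h, πr²h = 1778 so h = 1778/(πr²), and S(r) = 2πr² + 2πrh = 2πr² + 2·1778/r.
S'(r) = 4πr − 2·1778/r² = 0 ⇒ r³ = 1778/(2π), so r ≈ 6.5652 and h = 2r ≈ 13.1305.
S''(r) = 4π + 4·1778/r³ > 0, so this is the minimum; S ≈ 812.4607.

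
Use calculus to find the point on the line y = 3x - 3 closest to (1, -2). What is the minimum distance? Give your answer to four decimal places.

Minimize D(x)^2 = (x - 1)^2 + (3x - 1)^2.
d/dx[D^2] = 2(x - 1) + 2·3·(3x - 1) = 0 ⇒ x = 2/5.
Then y = -9/5 and the distance is √(2/5) ≈ 0.6325.

0.6325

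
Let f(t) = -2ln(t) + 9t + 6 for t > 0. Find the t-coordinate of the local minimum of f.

f'(t) = -2/t + 9 = 0 gives t = 2/9.
f''(t) = 2/t², which is positive for t > 0, so this is a local minimum.
f(2/9) = -2·ln(2/9) + 2 + 6 ≈ 11.0082.

2/9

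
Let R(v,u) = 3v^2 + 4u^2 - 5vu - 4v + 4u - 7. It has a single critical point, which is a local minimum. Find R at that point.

∂R/∂v = 6v - 5u - 4 = 0 and ∂R/∂u = -5v + 8u + 4 = 0, so (v, u) = (12/23, -4/23).
The Hessian has R_{vv} = 6, R_{uu} = 8, R_{vu} = -5, giving D = 23 > 0 with R_{vv} > 0, so the point is a local minimum.
R(12/23, -4/23) = -193/23.

-193/23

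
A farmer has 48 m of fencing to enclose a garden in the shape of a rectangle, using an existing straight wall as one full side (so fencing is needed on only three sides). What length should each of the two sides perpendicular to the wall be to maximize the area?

Let the sides perpendicular to the wall have length x and the parallel side y, so 2x + y = 48 and the area is A = xy = x(48 − 2x).
A'(x) = 48 − 4x = 0 gives x = 12, and A''(x) = −4 < 0 confirms a maximum.
Then y = 48 − 2·12 = 24 and A = 288.

12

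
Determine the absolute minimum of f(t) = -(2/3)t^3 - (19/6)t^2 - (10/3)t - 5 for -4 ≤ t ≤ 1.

Differentiating, f'(t) = -2t^2 - (19/3)t - 10/3; which vanishes at t = -5/2 and t = -2/3.
Candidates: f(-4) = 1/3; f(-5/2) = -145/24; f(-2/3) = -323/81; f(1) = -73/6.
Hence the absolute minimum is -73/6 at t = 1.

-73/6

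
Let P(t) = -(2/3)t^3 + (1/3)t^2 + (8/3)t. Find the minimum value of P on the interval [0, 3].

-7

The derivative is -2t^2 + (2/3)t + 8/3, whose only zero in [0, 3] is t = 4/3.
Candidates: P(0) = 0,  P(4/3) = 208/81,  P(3) = -7.
Hence the absolute minimum is -7 at t = 3.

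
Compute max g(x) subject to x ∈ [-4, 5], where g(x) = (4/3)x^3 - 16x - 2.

254/3

Differentiating, g'(x) = 4x^2 - 16; which vanishes at x = -2 and x = 2.
Evaluating at the critical points and endpoints: g(-4) = -70/3,  g(-2) = 58/3,  g(2) = -70/3,  g(5) = 254/3.
Hence the absolute maximum is 254/3 at x = 5.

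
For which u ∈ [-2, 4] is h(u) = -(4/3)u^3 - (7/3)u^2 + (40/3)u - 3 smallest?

4

Differentiating, h'(u) = -4u^2 - (14/3)u + 40/3; whose only zero in [-2, 4] is u = 4/3.
Candidates: h(-2) = -85/3,  h(4/3) = 605/81,  h(4) = -217/3.
So the minimum is h(4) = -217/3.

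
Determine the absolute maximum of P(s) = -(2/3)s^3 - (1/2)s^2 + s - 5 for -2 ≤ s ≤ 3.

The derivative is -2s^2 - s + 1, which vanishes at s = -1 and s = 1/2.
Compare values at every candidate in [-2, 3]: P(-2) = -11/3; P(-1) = -35/6; P(1/2) = -113/24; P(3) = -49/2.
The maximum over the interval is -11/3, attained at s = -2.

-11/3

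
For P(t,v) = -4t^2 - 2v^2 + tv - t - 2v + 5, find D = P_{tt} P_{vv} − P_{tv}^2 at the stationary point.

∂P/∂t = -8t + v - 1 = 0 and ∂P/∂v = t - 4v - 2 = 0, so (t, v) = (-6/31, -17/31).
The Hessian has P_{tt} = -8, P_{vv} = -4, P_{tv} = 1, giving D = 31 > 0 with P_{tt} < 0, so the point is a local maximum.
D = (-8)·(-4) − (1)^2 = 31.

31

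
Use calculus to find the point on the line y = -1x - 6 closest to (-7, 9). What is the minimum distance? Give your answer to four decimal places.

5.6569

Minimize D(x)^2 = (x + 7)^2 + (-x - 15)^2.
d/dx[D^2] = 2(x + 7) + 2·(-1)·(-x - 15) = 0 ⇒ x = -11.
Then y = 5 and the distance is √(32) ≈ 5.6569.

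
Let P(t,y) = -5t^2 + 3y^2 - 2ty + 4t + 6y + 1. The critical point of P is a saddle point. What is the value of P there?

-5/16

∂P/∂t = -10t - 2y + 4 = 0 and ∂P/∂y = -2t + 6y + 6 = 0, so (t, y) = (9/16, -13/16).
The Hessian has P_{tt} = -10, P_{yy} = 6, P_{ty} = -2, giving D = -64 < 0, so the point is a saddle point.
P(9/16, -13/16) = -5/16.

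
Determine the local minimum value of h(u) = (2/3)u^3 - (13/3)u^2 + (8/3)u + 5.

-11

Critical points: h'(u) = 2u^2 - (26/3)u + 8/3 vanishes at u = 1/3, 4.
h''(u) = 4u - 26/3. h''(1/3) = -22/3 < 0 ⇒ local maximum; h''(4) = 22/3 > 0 ⇒ local minimum.
Thus h has its local minimum at u = 4, with value -11.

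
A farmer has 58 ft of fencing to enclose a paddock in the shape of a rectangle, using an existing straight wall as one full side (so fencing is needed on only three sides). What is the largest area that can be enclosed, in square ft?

Let the sides perpendicular to the wall have length x and the parallel side y, so 2x + y = 58 and the area is A = xy = x(58 − 2x).
A'(x) = 58 − 4x = 0 gives x = 29/2, and A''(x) = −4 < 0 confirms a maximum.
Then y = 58 − 2·29/2 = 29 and A = 841/2.

841/2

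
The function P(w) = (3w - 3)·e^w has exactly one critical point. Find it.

0

P'(w) = 3·e^w + (3w - 3)·1·e^w = (3w)·e^w. Since e^w > 0, the only critical point is w = 0.
P''(0) has the same sign as 3 > 0, so this is a local minimum.
P(0) = (-3)·e^(0) ≈ -3.0000.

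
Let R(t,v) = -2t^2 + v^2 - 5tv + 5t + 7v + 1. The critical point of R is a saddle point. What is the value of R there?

45/11

∂R/∂t = -4t - 5v + 5 = 0 and ∂R/∂v = -5t + 2v + 7 = 0, so (t, v) = (15/11, -1/11).
The Hessian has R_{tt} = -4, R_{vv} = 2, R_{tv} = -5, giving D = -33 < 0, so the point is a saddle point.
R(15/11, -1/11) = 45/11.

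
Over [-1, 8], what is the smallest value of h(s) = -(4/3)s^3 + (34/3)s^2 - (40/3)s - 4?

-68

h'(s) = -4s^2 + (68/3)s - 40/3, which vanishes at s = 2/3 and s = 5.
Candidates: h(-1) = 22,  h(2/3) = -668/81,  h(5) = 46,  h(8) = -68.
The minimum over the interval is -68, attained at s = 8.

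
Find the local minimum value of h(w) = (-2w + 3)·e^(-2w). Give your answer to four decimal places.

-0.0183

By the product rule, h'(w) = (4w - 8)·e^(-2w). Since e^(-2w) > 0, the only critical point is w = 2.
h''(2) has the same sign as 4 > 0, so this is a local minimum.
h(2) = (-1)·e^(-4) ≈ -0.0183.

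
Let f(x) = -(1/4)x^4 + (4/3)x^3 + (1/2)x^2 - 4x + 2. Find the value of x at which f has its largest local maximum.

f'(x) = -x^3 + 4x^2 + x - 4 = 0 at x = -1, 1, 4.
f''(x) = -3x^2 + 8x + 1. f''(-1) = -10 < 0 ⇒ local maximum; f''(1) = 6 > 0 ⇒ local minimum; f''(4) = -15 < 0 ⇒ local maximum.
So the largest local maximum value is f(4) = 46/3.

4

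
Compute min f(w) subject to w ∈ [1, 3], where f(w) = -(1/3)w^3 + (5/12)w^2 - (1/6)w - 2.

-31/4

The derivative is -w^2 + (5/6)w - 1/6, which has no zeros in [1, 3].
Compare values at every candidate in [1, 3]: f(1) = -25/12; f(3) = -31/4.
So the minimum is f(3) = -31/4.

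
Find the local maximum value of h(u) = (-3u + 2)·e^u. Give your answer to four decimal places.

2.1496

h'(u) = (-3)·e^u + (-3u + 2)·1·e^u = (-3u - 1)·e^u. Since e^u > 0, the only critical point is u = -1/3.
h''(-1/3) has the same sign as -3 < 0, so this is a local maximum.
h(-1/3) = (3)·e^(-1/3) ≈ 2.1496.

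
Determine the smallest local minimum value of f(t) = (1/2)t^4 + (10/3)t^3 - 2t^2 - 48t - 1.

-211/3

f'(t) = 2t^3 + 10t^2 - 4t - 48 = 0 at t = -4, -3, 2.
Second-derivative test with f''(t) = 6t^2 + 20t - 4: f''(-4) = 12 > 0 ⇒ local minimum; f''(-3) = -10 < 0 ⇒ local maximum; f''(2) = 60 > 0 ⇒ local minimum.
The smallest local minimum is f(2) = -211/3.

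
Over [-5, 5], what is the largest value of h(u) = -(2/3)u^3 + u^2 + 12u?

The derivative is -2u^2 + 2u + 12, which vanishes at u = -2 and u = 3.
Compare values at every candidate in [-5, 5]: h(-5) = 145/3, h(-2) = -44/3, h(3) = 27, h(5) = 5/3.
The maximum over the interval is 145/3, attained at u = -5.

145/3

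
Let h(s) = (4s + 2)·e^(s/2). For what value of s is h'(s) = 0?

-5/2

By the product rule, h'(s) = (2s + 5)·e^(s/2). Since e^(s/2) > 0, the only critical point is s = -5/2.
h''(-5/2) has the same sign as 2 > 0, so this is a local minimum.
h(-5/2) = (-8)·e^(-5/4) ≈ -2.2920.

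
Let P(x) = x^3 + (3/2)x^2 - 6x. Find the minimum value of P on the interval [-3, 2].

The derivative is 3x^2 + 3x - 6, which vanishes at x = -2 and x = 1.
Evaluating at the critical points and endpoints: P(-3) = 9/2; P(-2) = 10; P(1) = -7/2; P(2) = 2.
The minimum over the interval is -7/2, attained at x = 1.

-7/2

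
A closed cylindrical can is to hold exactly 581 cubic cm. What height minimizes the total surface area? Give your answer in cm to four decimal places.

9.0440

With radius r and height h, πr²h = 581 so h = 581/(πr²), and S(r) = 2πr² + 2πrh = 2πr² + 2·581/r.
S'(r) = 4πr − 2·581/r² = 0 ⇒ r³ = 581/(2π), so r ≈ 4.5220 and h = 2r ≈ 9.0440.
S''(r) = 4π + 4·581/r³ > 0, so this is the minimum; S ≈ 385.4476.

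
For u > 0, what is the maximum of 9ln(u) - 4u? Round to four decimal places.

g'(u) = 9/u − 4 = 0 gives u = 9/4.
g''(u) = -9/u², which is negative for u > 0, so this is a local maximum.
g(9/4) = 9·ln(9/4) - 9 ≈ -1.7016.

-1.7016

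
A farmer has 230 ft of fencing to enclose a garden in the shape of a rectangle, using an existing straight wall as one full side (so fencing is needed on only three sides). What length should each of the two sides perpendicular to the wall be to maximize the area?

Let the sides perpendicular to the wall have length x and the parallel side y, so 2x + y = 230 and the area is A = xy = x(230 − 2x).
A'(x) = 230 − 4x = 0 gives x = 115/2, and A''(x) = −4 < 0 confirms a maximum.
Then y = 230 − 2·115/2 = 115 and A = 13225/2.

115/2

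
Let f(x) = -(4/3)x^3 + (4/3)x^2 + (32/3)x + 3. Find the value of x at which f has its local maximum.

2

f'(x) = -4x^2 + (8/3)x + 32/3 = 0 at x = -4/3, 2.
Since f''(x) = -8x + 8/3, we get f''(-4/3) = 40/3 > 0 ⇒ local minimum; f''(2) = -40/3 < 0 ⇒ local maximum.
Thus f has its local maximum at x = 2, with value 19.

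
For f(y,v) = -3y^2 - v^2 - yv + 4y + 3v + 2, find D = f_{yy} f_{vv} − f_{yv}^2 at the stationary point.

∂f/∂y = -6y - v + 4 = 0 and ∂f/∂v = -y - 2v + 3 = 0, so (y, v) = (5/11, 14/11).
The Hessian has f_{yy} = -6, f_{vv} = -2, f_{yv} = -1, giving D = 11 > 0 with f_{yy} < 0, so the point is a local maximum.
D = (-6)·(-2) − (-1)^2 = 11.

11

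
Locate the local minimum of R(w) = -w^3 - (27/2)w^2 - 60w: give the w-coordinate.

Critical points: R'(w) = -3w^2 - 27w - 60 vanishes at w = -5, -4.
Since R''(w) = -6w - 27, we get R''(-5) = 3 > 0 ⇒ local minimum; R''(-4) = -3 < 0 ⇒ local maximum.
Thus R has its local minimum at w = -5, with value 175/2.

-5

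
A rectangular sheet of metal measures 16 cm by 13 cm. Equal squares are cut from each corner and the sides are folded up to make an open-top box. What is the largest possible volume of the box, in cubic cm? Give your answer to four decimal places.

220.4300

With cut size x, the volume is V(x) = x(16 − 2x)(13 − 2x) for 0 < x < 6.5.
V'(x) = 12x^2 − 116x + 208. Setting V'(x) = 0 gives x ≈ 2.3782 (the root in (0, 6.5)).
V''(x) = 24x − 116 is negative there, so this is the maximum; V ≈ 220.4300.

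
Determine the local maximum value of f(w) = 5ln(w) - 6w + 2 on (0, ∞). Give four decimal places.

f'(w) = 5/w − 6 = 0 gives w = 5/6.
f''(w) = -5/w², which is negative for w > 0, so this is a local maximum.
f(5/6) = 5·ln(5/6) - 5 + 2 ≈ -3.9116.

-3.9116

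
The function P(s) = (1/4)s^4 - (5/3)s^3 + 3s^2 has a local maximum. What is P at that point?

P'(s) = s^3 - 5s^2 + 6s = 0 at s = 0, 2, 3.
Second-derivative test with P''(s) = 3s^2 - 10s + 6: P''(0) = 6 > 0 ⇒ local minimum; P''(2) = -2 < 0 ⇒ local maximum; P''(3) = 3 > 0 ⇒ local minimum.
The local maximum is P(2) = 8/3.

8/3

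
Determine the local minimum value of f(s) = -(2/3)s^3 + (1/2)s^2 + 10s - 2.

f'(s) = -2s^2 + s + 10. Setting f'(s) = 0 gives s ∈ {-2, 5/2}.
Second-derivative test with f''(s) = -4s + 1: f''(-2) = 9 > 0 ⇒ local minimum; f''(5/2) = -9 < 0 ⇒ local maximum.
Thus f has its local minimum at s = -2, with value -44/3.

-44/3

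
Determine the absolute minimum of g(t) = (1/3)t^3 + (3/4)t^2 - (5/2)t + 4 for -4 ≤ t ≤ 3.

31/12

Differentiating, g'(t) = t^2 + (3/2)t - 5/2; which vanishes at t = -5/2 and t = 1.
Candidates: g(-4) = 14/3,  g(-5/2) = 467/48,  g(1) = 31/12,  g(3) = 49/4.
So the minimum is g(1) = 31/12.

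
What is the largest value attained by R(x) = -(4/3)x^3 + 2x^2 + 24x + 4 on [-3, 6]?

Differentiating, R'(x) = -4x^2 + 4x + 24; which vanishes at x = -2 and x = 3.
Evaluating at the critical points and endpoints: R(-3) = -14,  R(-2) = -76/3,  R(3) = 58,  R(6) = -68.
The maximum over the interval is 58, attained at x = 3.

58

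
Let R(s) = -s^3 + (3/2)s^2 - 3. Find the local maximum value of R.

R'(s) = -3s^2 + 3s = 0 at s = 0, 1.
R''(s) = -6s + 3. R''(0) = 3 > 0 ⇒ local minimum; R''(1) = -3 < 0 ⇒ local maximum.
The local maximum is R(1) = -5/2.

-5/2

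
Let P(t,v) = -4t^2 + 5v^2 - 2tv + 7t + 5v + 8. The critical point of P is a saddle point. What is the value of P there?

∂P/∂t = -8t - 2v + 7 = 0 and ∂P/∂v = -2t + 10v + 5 = 0, so (t, v) = (20/21, -13/42).
The Hessian has P_{tt} = -8, P_{vv} = 10, P_{tv} = -2, giving D = -84 < 0, so the point is a saddle point.
P(20/21, -13/42) = 887/84.

887/84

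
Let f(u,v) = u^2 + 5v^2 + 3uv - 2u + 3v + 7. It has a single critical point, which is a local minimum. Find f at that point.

∂f/∂u = 2u + 3v - 2 = 0 and ∂f/∂v = 3u + 10v + 3 = 0, so (u, v) = (29/11, -12/11).
The Hessian has f_{uu} = 2, f_{vv} = 10, f_{uv} = 3, giving D = 11 > 0 with f_{uu} > 0, so the point is a local minimum.
f(29/11, -12/11) = 30/11.

30/11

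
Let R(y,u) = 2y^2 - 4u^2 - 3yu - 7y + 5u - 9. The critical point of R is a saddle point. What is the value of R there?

∂R/∂y = 4y - 3u - 7 = 0 and ∂R/∂u = -3y - 8u + 5 = 0, so (y, u) = (71/41, -1/41).
The Hessian has R_{yy} = 4, R_{uu} = -8, R_{yu} = -3, giving D = -41 < 0, so the point is a saddle point.
R(71/41, -1/41) = -620/41.

-620/41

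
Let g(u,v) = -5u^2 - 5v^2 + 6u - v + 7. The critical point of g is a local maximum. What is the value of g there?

177/20

∂g/∂u = -10u + 6 = 0 and ∂g/∂v = -10v - 1 = 0, so (u, v) = (3/5, -1/10).
The Hessian has g_{uu} = -10, g_{vv} = -10, g_{uv} = 0, giving D = 100 > 0 with g_{uu} < 0, so the point is a local maximum.
g(3/5, -1/10) = 177/20.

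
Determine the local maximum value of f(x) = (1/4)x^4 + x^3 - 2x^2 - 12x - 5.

7

f'(x) = x^3 + 3x^2 - 4x - 12. Setting f'(x) = 0 gives x ∈ {-3, -2, 2}.
f''(x) = 3x^2 + 6x - 4. f''(-3) = 5 > 0 ⇒ local minimum; f''(-2) = -4 < 0 ⇒ local maximum; f''(2) = 20 > 0 ⇒ local minimum.
Thus f has its local maximum at x = -2, with value 7.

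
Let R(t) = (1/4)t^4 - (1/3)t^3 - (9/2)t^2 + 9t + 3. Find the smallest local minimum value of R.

-141/4

R'(t) = t^3 - t^2 - 9t + 9 = 0 at t = -3, 1, 3.
Second-derivative test with R''(t) = 3t^2 - 2t - 9: R''(-3) = 24 > 0 ⇒ local minimum; R''(1) = -8 < 0 ⇒ local maximum; R''(3) = 12 > 0 ⇒ local minimum.
So the smallest local minimum value is R(-3) = -141/4.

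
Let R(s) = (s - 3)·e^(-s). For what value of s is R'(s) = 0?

R'(s) = 1·e^(-s) + (s - 3)·(-1)·e^(-s) = (-s + 4)·e^(-s). Since e^(-s) > 0, the only critical point is s = 4.
R''(4) has the same sign as -1 < 0, so this is a local maximum.
R(4) = (1)·e^(-4) ≈ 0.0183.

4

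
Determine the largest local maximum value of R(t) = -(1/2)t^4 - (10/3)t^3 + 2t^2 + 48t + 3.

Critical points: R'(t) = -2t^3 - 10t^2 + 4t + 48 vanishes at t = -4, -3, 2.
Since R''(t) = -6t^2 - 20t + 4, we get R''(-4) = -12 < 0 ⇒ local maximum; R''(-3) = 10 > 0 ⇒ local minimum; R''(2) = -60 < 0 ⇒ local maximum.
So the largest local maximum value is R(2) = 217/3.

217/3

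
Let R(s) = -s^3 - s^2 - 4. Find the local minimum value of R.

-112/27

Critical points: R'(s) = -3s^2 - 2s vanishes at s = -2/3, 0.
Since R''(s) = -6s - 2, we get R''(-2/3) = 2 > 0 ⇒ local minimum; R''(0) = -2 < 0 ⇒ local maximum.
Thus R has its local minimum at s = -2/3, with value -112/27.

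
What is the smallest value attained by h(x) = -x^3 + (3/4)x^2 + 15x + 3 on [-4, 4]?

-16

Differentiating, h'(x) = -3x^2 + (3/2)x + 15; which vanishes at x = -2 and x = 5/2.
Evaluating at the critical points and endpoints: h(-4) = 19, h(-2) = -16, h(5/2) = 473/16, h(4) = 11.
The minimum over the interval is -16, attained at x = -2.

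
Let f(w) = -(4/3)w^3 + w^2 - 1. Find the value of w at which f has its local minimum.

Critical points: f'(w) = -4w^2 + 2w vanishes at w = 0, 1/2.
Second-derivative test with f''(w) = -8w + 2: f''(0) = 2 > 0 ⇒ local minimum; f''(1/2) = -2 < 0 ⇒ local maximum.
The local minimum is f(0) = -1.

0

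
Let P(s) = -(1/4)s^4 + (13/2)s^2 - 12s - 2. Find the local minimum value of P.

P'(s) = -s^3 + 13s - 12. Setting P'(s) = 0 gives s ∈ {-4, 1, 3}.
Since P''(s) = -3s^2 + 13, we get P''(-4) = -35 < 0 ⇒ local maximum; P''(1) = 10 > 0 ⇒ local minimum; P''(3) = -14 < 0 ⇒ local maximum.
The local minimum is P(1) = -31/4.

-31/4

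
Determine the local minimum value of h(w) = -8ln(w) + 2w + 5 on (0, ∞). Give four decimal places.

h'(w) = -8/w + 2 = 0 gives w = 4.
h''(w) = 8/w², which is positive for w > 0, so this is a local minimum.
h(4) = -8·ln(4) + 8 + 5 ≈ 1.9096.

1.9096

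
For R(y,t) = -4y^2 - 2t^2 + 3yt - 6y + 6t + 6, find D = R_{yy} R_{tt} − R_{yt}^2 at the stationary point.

∂R/∂y = -8y + 3t - 6 = 0 and ∂R/∂t = 3y - 4t + 6 = 0, so (y, t) = (-6/23, 30/23).
The Hessian has R_{yy} = -8, R_{tt} = -4, R_{yt} = 3, giving D = 23 > 0 with R_{yy} < 0, so the point is a local maximum.
D = (-8)·(-4) − (3)^2 = 23.

23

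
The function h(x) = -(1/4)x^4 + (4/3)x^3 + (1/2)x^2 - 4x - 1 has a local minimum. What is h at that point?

-41/12

Critical points: h'(x) = -x^3 + 4x^2 + x - 4 vanishes at x = -1, 1, 4.
Second-derivative test with h''(x) = -3x^2 + 8x + 1: h''(-1) = -10 < 0 ⇒ local maximum; h''(1) = 6 > 0 ⇒ local minimum; h''(4) = -15 < 0 ⇒ local maximum.
Thus h has its local minimum at x = 1, with value -41/12.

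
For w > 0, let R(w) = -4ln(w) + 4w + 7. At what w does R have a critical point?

R'(w) = -4/w + 4 = 0 gives w = 1.
R''(w) = 4/w², which is positive for w > 0, so this is a local minimum.
R(1) = -4·ln(1) + 4 + 7 ≈ 11.0000.

1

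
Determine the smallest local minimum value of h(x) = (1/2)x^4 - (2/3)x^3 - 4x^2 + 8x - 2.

h'(x) = 2x^3 - 2x^2 - 8x + 8 = 0 at x = -2, 1, 2.
Since h''(x) = 6x^2 - 4x - 8, we get h''(-2) = 24 > 0 ⇒ local minimum; h''(1) = -6 < 0 ⇒ local maximum; h''(2) = 8 > 0 ⇒ local minimum.
Thus h has its smallest local minimum at x = -2, with value -62/3.

-62/3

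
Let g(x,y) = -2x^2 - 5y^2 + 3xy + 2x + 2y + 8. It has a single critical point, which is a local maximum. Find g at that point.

∂g/∂x = -4x + 3y + 2 = 0 and ∂g/∂y = 3x - 10y + 2 = 0, so (x, y) = (26/31, 14/31).
The Hessian has g_{xx} = -4, g_{yy} = -10, g_{xy} = 3, giving D = 31 > 0 with g_{xx} < 0, so the point is a local maximum.
g(26/31, 14/31) = 288/31.

288/31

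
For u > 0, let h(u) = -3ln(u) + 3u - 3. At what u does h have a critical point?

h'(u) = -3/u + 3 = 0 gives u = 1.
h''(u) = 3/u², which is positive for u > 0, so this is a local minimum.
h(1) = -3·ln(1) + 3 - 3 ≈ 0.0000.

1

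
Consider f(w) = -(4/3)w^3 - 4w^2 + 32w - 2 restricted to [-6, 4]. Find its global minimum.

f'(w) = -4w^2 - 8w + 32, which vanishes at w = -4 and w = 2.
Evaluating at the critical points and endpoints: f(-6) = -50; f(-4) = -326/3; f(2) = 106/3; f(4) = -70/3.
The minimum over the interval is -326/3, attained at w = -4.

-326/3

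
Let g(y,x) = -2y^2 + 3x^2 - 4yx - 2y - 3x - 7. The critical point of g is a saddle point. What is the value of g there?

∂g/∂y = -4y - 4x - 2 = 0 and ∂g/∂x = -4y + 6x - 3 = 0, so (y, x) = (-3/5, 1/10).
The Hessian has g_{yy} = -4, g_{xx} = 6, g_{yx} = -4, giving D = -40 < 0, so the point is a saddle point.
g(-3/5, 1/10) = -131/20.

-131/20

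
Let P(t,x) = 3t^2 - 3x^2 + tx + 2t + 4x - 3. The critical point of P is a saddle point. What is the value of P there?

∂P/∂t = 6t + x + 2 = 0 and ∂P/∂x = t - 6x + 4 = 0, so (t, x) = (-16/37, 22/37).
The Hessian has P_{tt} = 6, P_{xx} = -6, P_{tx} = 1, giving D = -37 < 0, so the point is a saddle point.
P(-16/37, 22/37) = -83/37.

-83/37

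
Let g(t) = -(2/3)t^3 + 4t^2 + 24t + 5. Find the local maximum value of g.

149

g'(t) = -2t^2 + 8t + 24 = 0 at t = -2, 6.
g''(t) = -4t + 8. g''(-2) = 16 > 0 ⇒ local minimum; g''(6) = -16 < 0 ⇒ local maximum.
So the local maximum value is g(6) = 149.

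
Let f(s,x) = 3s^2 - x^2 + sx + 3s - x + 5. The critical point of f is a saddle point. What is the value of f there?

62/13

∂f/∂s = 6s + x + 3 = 0 and ∂f/∂x = s - 2x - 1 = 0, so (s, x) = (-5/13, -9/13).
The Hessian has f_{ss} = 6, f_{xx} = -2, f_{sx} = 1, giving D = -13 < 0, so the point is a saddle point.
f(-5/13, -9/13) = 62/13.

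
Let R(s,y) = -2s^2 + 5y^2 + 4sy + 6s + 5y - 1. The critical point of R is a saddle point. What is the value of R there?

∂R/∂s = -4s + 4y + 6 = 0 and ∂R/∂y = 4s + 10y + 5 = 0, so (s, y) = (5/7, -11/14).
The Hessian has R_{ss} = -4, R_{yy} = 10, R_{sy} = 4, giving D = -56 < 0, so the point is a saddle point.
R(5/7, -11/14) = -23/28.

-23/28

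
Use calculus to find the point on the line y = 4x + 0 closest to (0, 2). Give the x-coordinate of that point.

8/17

Minimize D(x)^2 = (x + 0)^2 + (4x - 2)^2.
d/dx[D^2] = 2(x + 0) + 2·4·(4x - 2) = 0 ⇒ x = 8/17.
Then y = 32/17 and the distance is √(4/17) ≈ 0.4851.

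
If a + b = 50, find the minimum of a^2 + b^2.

With a + b = 50, a^2 + b^2 = a^2 + (50 − a)^2.
The derivative 2a − 2(50 − a) = 4a − 100 vanishes at a = 25; second derivative 4 > 0, a minimum.
The minimum is 2·(25)^2 = 1250.

1250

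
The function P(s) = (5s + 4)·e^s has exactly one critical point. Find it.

P'(s) = 5·e^s + (5s + 4)·1·e^s = (5s + 9)·e^s. Since e^s > 0, the only critical point is s = -9/5.
P''(-9/5) has the same sign as 5 > 0, so this is a local minimum.
P(-9/5) = (-5)·e^(-9/5) ≈ -0.8265.

-9/5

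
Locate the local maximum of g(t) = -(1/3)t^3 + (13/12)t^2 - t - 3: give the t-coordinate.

g'(t) = -t^2 + (13/6)t - 1 = 0 at t = 2/3, 3/2.
Second-derivative test with g''(t) = -2t + 13/6: g''(2/3) = 5/6 > 0 ⇒ local minimum; g''(3/2) = -5/6 < 0 ⇒ local maximum.
Thus g has its local maximum at t = 3/2, with value -51/16.

3/2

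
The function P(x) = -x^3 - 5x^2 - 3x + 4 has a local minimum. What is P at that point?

Critical points: P'(x) = -3x^2 - 10x - 3 vanishes at x = -3, -1/3.
P''(x) = -6x - 10. P''(-3) = 8 > 0 ⇒ local minimum; P''(-1/3) = -8 < 0 ⇒ local maximum.
So the local minimum value is P(-3) = -5.

-5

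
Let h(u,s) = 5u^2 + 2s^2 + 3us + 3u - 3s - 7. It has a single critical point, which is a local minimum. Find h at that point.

-307/31

∂h/∂u = 10u + 3s + 3 = 0 and ∂h/∂s = 3u + 4s - 3 = 0, so (u, s) = (-21/31, 39/31).
The Hessian has h_{uu} = 10, h_{ss} = 4, h_{us} = 3, giving D = 31 > 0 with h_{uu} > 0, so the point is a local minimum.
h(-21/31, 39/31) = -307/31.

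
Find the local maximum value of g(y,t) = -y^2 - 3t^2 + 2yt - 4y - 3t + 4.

∂g/∂y = -2y + 2t - 4 = 0 and ∂g/∂t = 2y - 6t - 3 = 0, so (y, t) = (-15/4, -7/4).
The Hessian has g_{yy} = -2, g_{tt} = -6, g_{yt} = 2, giving D = 8 > 0 with g_{yy} < 0, so the point is a local maximum.
g(-15/4, -7/4) = 113/8.

113/8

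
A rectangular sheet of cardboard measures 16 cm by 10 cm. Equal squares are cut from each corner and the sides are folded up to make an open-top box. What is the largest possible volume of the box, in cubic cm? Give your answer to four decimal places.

144.0000

With cut size x, the volume is V(x) = x(16 − 2x)(10 − 2x) for 0 < x < 5.
V'(x) = 12x^2 − 104x + 160. Setting V'(x) = 0 gives x ≈ 2.0000 (the root in (0, 5)).
V''(x) = 24x − 104 is negative there, so this is the maximum; V ≈ 144.0000.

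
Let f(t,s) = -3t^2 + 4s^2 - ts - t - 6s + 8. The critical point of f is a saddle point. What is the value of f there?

6

∂f/∂t = -6t - s - 1 = 0 and ∂f/∂s = -t + 8s - 6 = 0, so (t, s) = (-2/7, 5/7).
The Hessian has f_{tt} = -6, f_{ss} = 8, f_{ts} = -1, giving D = -49 < 0, so the point is a saddle point.
f(-2/7, 5/7) = 6.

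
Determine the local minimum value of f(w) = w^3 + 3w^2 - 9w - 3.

-8

f'(w) = 3w^2 + 6w - 9. Setting f'(w) = 0 gives w ∈ {-3, 1}.
Second-derivative test with f''(w) = 6w + 6: f''(-3) = -12 < 0 ⇒ local maximum; f''(1) = 12 > 0 ⇒ local minimum.
So the local minimum value is f(1) = -8.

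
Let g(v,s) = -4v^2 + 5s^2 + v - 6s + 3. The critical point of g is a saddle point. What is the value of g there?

∂g/∂v = -8v + 1 = 0 and ∂g/∂s = 10s - 6 = 0, so (v, s) = (1/8, 3/5).
The Hessian has g_{vv} = -8, g_{ss} = 10, g_{vs} = 0, giving D = -80 < 0, so the point is a saddle point.
g(1/8, 3/5) = 101/80.

101/80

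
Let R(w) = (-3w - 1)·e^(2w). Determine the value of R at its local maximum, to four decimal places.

0.2833

By the product rule, R'(w) = (-6w - 5)·e^(2w). Since e^(2w) > 0, the only critical point is w = -5/6.
R''(-5/6) has the same sign as -6 < 0, so this is a local maximum.
R(-5/6) = (3/2)·e^(-5/3) ≈ 0.2833.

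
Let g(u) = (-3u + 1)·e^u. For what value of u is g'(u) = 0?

-2/3

By the product rule, g'(u) = (-3u - 2)·e^u. Since e^u > 0, the only critical point is u = -2/3.
g''(-2/3) has the same sign as -3 < 0, so this is a local maximum.
g(-2/3) = (3)·e^(-2/3) ≈ 1.5403.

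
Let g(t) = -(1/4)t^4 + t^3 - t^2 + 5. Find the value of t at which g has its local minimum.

g'(t) = -t^3 + 3t^2 - 2t. Setting g'(t) = 0 gives t ∈ {0, 1, 2}.
Second-derivative test with g''(t) = -3t^2 + 6t - 2: g''(0) = -2 < 0 ⇒ local maximum; g''(1) = 1 > 0 ⇒ local minimum; g''(2) = -2 < 0 ⇒ local maximum.
So the local minimum value is g(1) = 19/4.

1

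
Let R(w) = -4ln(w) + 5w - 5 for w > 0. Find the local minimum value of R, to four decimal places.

-0.1074

R'(w) = -4/w + 5 = 0 gives w = 4/5.
R''(w) = 4/w², which is positive for w > 0, so this is a local minimum.
R(4/5) = -4·ln(4/5) + 4 - 5 ≈ -0.1074.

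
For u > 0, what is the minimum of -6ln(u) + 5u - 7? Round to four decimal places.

h'(u) = -6/u + 5 = 0 gives u = 6/5.
h''(u) = 6/u², which is positive for u > 0, so this is a local minimum.
h(6/5) = -6·ln(6/5) + 6 - 7 ≈ -2.0939.

-2.0939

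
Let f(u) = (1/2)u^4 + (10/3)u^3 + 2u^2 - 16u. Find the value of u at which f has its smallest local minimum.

1

f'(u) = 2u^3 + 10u^2 + 4u - 16 = 0 at u = -4, -2, 1.
f''(u) = 6u^2 + 20u + 4. f''(-4) = 20 > 0 ⇒ local minimum; f''(-2) = -12 < 0 ⇒ local maximum; f''(1) = 30 > 0 ⇒ local minimum.
The smallest local minimum is f(1) = -61/6.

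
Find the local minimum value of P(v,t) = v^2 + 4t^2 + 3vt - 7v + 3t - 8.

∂P/∂v = 2v + 3t - 7 = 0 and ∂P/∂t = 3v + 8t + 3 = 0, so (v, t) = (65/7, -27/7).
The Hessian has P_{vv} = 2, P_{tt} = 8, P_{vt} = 3, giving D = 7 > 0 with P_{vv} > 0, so the point is a local minimum.
P(65/7, -27/7) = -324/7.

-324/7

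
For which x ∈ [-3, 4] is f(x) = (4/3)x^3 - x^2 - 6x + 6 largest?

4

f'(x) = 4x^2 - 2x - 6, which vanishes at x = -1 and x = 3/2.
Compare values at every candidate in [-3, 4]: f(-3) = -21, f(-1) = 29/3, f(3/2) = -3/4, f(4) = 154/3.
Hence the absolute maximum is 154/3 at x = 4.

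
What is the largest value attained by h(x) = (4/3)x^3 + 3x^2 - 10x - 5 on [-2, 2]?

Differentiating, h'(x) = 4x^2 + 6x - 10; whose only zero in [-2, 2] is x = 1.
Compare values at every candidate in [-2, 2]: h(-2) = 49/3; h(1) = -32/3; h(2) = -7/3.
So the maximum is h(-2) = 49/3.

49/3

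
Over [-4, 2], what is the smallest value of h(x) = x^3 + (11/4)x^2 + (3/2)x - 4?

-30

The derivative is 3x^2 + (11/2)x + 3/2, which vanishes at x = -3/2 and x = -1/3.
Evaluating at the critical points and endpoints: h(-4) = -30,  h(-3/2) = -55/16,  h(-1/3) = -457/108,  h(2) = 18.
So the minimum is h(-4) = -30.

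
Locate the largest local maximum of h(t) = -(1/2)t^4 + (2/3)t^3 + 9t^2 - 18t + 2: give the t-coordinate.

h'(t) = -2t^3 + 2t^2 + 18t - 18 = 0 at t = -3, 1, 3.
Second-derivative test with h''(t) = -6t^2 + 4t + 18: h''(-3) = -48 < 0 ⇒ local maximum; h''(1) = 16 > 0 ⇒ local minimum; h''(3) = -24 < 0 ⇒ local maximum.
Thus h has its largest local maximum at t = -3, with value 157/2.

-3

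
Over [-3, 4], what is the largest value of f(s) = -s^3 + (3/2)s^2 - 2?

77/2

Differentiating, f'(s) = -3s^2 + 3s; which vanishes at s = 0 and s = 1.
Evaluating at the critical points and endpoints: f(-3) = 77/2,  f(0) = -2,  f(1) = -3/2,  f(4) = -42.
Hence the absolute maximum is 77/2 at s = -3.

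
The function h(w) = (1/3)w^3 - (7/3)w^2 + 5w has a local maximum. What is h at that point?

h'(w) = w^2 - (14/3)w + 5. Setting h'(w) = 0 gives w ∈ {5/3, 3}.
Second-derivative test with h''(w) = 2w - 14/3: h''(5/3) = -4/3 < 0 ⇒ local maximum; h''(3) = 4/3 > 0 ⇒ local minimum.
Thus h has its local maximum at w = 5/3, with value 275/81.

275/81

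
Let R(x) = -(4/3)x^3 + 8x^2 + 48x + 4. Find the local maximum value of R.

Critical points: R'(x) = -4x^2 + 16x + 48 vanishes at x = -2, 6.
Second-derivative test with R''(x) = -8x + 16: R''(-2) = 32 > 0 ⇒ local minimum; R''(6) = -32 < 0 ⇒ local maximum.
Thus R has its local maximum at x = 6, with value 292.

292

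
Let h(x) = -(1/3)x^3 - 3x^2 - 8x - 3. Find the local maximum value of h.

11/3

h'(x) = -x^2 - 6x - 8. Setting h'(x) = 0 gives x ∈ {-4, -2}.
Second-derivative test with h''(x) = -2x - 6: h''(-4) = 2 > 0 ⇒ local minimum; h''(-2) = -2 < 0 ⇒ local maximum.
So the local maximum value is h(-2) = 11/3.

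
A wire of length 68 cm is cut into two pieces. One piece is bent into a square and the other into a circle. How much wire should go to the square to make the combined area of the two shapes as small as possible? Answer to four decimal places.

38.0867

Let x be the length used for the square. Square side x/4; circle radius (68−x)/(2π).
A(x) = (x/4)² + π·((68−x)/(2π))² = x²/16 + (68−x)²/(4π) for 0 ≤ x ≤ 68. A'(x) = x/8 − (68−x)/(2π) = 0 gives x = 4·68/(π+4) ≈ 38.0867.
A'' = 1/8 + 1/(2π) > 0, so this gives the minimum combined area; x ≈ 38.0867 cm to the square.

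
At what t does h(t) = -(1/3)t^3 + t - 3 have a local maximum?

h'(t) = -t^2 + 1 = 0 at t = -1, 1.
h''(t) = -2t. h''(-1) = 2 > 0 ⇒ local minimum; h''(1) = -2 < 0 ⇒ local maximum.
So the local maximum value is h(1) = -7/3.

1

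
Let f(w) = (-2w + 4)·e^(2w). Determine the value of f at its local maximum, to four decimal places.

20.0855

f'(w) = (-2)·e^(2w) + (-2w + 4)·2·e^(2w) = (-4w + 6)·e^(2w). Since e^(2w) > 0, the only critical point is w = 3/2.
f''(3/2) has the same sign as -4 < 0, so this is a local maximum.
f(3/2) = (1)·e^(3) ≈ 20.0855.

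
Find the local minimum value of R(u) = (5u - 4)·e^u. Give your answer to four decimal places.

-4.0937

Differentiating with the product rule gives R'(u) = (5u + 1)·e^u. Since e^u > 0, the only critical point is u = -1/5.
R''(-1/5) has the same sign as 5 > 0, so this is a local minimum.
R(-1/5) = (-5)·e^(-1/5) ≈ -4.0937.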